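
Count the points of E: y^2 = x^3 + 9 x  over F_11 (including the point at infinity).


For each x in F_11, count y with y^2 = x^3 + 9 x + 0 mod 11:
  x = 0: RHS = 0, y in [0]  -> 1 point(s)
  x = 2: RHS = 4, y in [2, 9]  -> 2 point(s)
  x = 4: RHS = 1, y in [1, 10]  -> 2 point(s)
  x = 5: RHS = 5, y in [4, 7]  -> 2 point(s)
  x = 8: RHS = 1, y in [1, 10]  -> 2 point(s)
  x = 10: RHS = 1, y in [1, 10]  -> 2 point(s)
Affine points: 11. Add the point at infinity: total = 12.

#E(F_11) = 12


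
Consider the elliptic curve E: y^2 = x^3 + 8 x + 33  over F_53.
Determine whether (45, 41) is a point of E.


Check whether y^2 = x^3 + 8 x + 33 (mod 53) for (x, y) = (45, 41).
LHS: y^2 = 41^2 mod 53 = 38
RHS: x^3 + 8 x + 33 = 45^3 + 8*45 + 33 mod 53 = 40
LHS != RHS

No, not on the curve


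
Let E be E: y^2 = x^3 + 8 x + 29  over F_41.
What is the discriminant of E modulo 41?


4 a^3 + 27 b^2 = 4*8^3 + 27*29^2 = 2048 + 22707 = 24755
Delta = -16 * (24755) = -396080
Delta mod 41 = 21

Delta = 21 (mod 41)


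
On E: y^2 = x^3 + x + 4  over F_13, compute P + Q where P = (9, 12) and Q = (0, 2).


P != Q, so use the chord formula.
s = (y2 - y1) / (x2 - x1) = (3) / (4) mod 13 = 4
x3 = s^2 - x1 - x2 mod 13 = 4^2 - 9 - 0 = 7
y3 = s (x1 - x3) - y1 mod 13 = 4 * (9 - 7) - 12 = 9

P + Q = (7, 9)


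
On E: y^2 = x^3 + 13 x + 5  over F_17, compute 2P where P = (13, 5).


Doubling: s = (3 x1^2 + a) / (2 y1)
s = (3*13^2 + 13) / (2*5) mod 17 = 1
x3 = s^2 - 2 x1 mod 17 = 1^2 - 2*13 = 9
y3 = s (x1 - x3) - y1 mod 17 = 1 * (13 - 9) - 5 = 16

2P = (9, 16)


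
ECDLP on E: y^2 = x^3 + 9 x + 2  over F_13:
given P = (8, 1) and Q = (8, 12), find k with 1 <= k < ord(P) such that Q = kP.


Enumerate multiples of P until we hit Q = (8, 12):
  1P = (8, 1)
  2P = (6, 5)
  3P = (3, 2)
  4P = (1, 8)
  5P = (5, 9)
  6P = (10, 0)
  7P = (5, 4)
  8P = (1, 5)
  9P = (3, 11)
  10P = (6, 8)
  11P = (8, 12)
Match found at i = 11.

k = 11


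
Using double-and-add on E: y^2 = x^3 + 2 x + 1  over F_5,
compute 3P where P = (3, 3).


k = 3 = 11_2 (binary, LSB first: 11)
Double-and-add from P = (3, 3):
  bit 0 = 1: acc = O + (3, 3) = (3, 3)
  bit 1 = 1: acc = (3, 3) + (0, 4) = (1, 3)

3P = (1, 3)


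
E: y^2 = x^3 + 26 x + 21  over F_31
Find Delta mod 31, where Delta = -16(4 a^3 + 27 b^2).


4 a^3 + 27 b^2 = 4*26^3 + 27*21^2 = 70304 + 11907 = 82211
Delta = -16 * (82211) = -1315376
Delta mod 31 = 16

Delta = 16 (mod 31)


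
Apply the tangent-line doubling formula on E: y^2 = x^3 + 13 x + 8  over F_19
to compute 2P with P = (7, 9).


Doubling: s = (3 x1^2 + a) / (2 y1)
s = (3*7^2 + 13) / (2*9) mod 19 = 11
x3 = s^2 - 2 x1 mod 19 = 11^2 - 2*7 = 12
y3 = s (x1 - x3) - y1 mod 19 = 11 * (7 - 12) - 9 = 12

2P = (12, 12)


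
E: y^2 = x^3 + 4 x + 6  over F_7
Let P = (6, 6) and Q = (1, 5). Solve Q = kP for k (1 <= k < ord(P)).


Enumerate multiples of P until we hit Q = (1, 5):
  1P = (6, 6)
  2P = (2, 1)
  3P = (1, 2)
  4P = (4, 4)
  5P = (5, 2)
  6P = (5, 5)
  7P = (4, 3)
  8P = (1, 5)
Match found at i = 8.

k = 8


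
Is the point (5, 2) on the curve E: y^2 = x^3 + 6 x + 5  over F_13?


Check whether y^2 = x^3 + 6 x + 5 (mod 13) for (x, y) = (5, 2).
LHS: y^2 = 2^2 mod 13 = 4
RHS: x^3 + 6 x + 5 = 5^3 + 6*5 + 5 mod 13 = 4
LHS = RHS

Yes, on the curve


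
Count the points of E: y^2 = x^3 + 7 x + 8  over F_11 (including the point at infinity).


For each x in F_11, count y with y^2 = x^3 + 7 x + 8 mod 11:
  x = 1: RHS = 5, y in [4, 7]  -> 2 point(s)
  x = 3: RHS = 1, y in [1, 10]  -> 2 point(s)
  x = 4: RHS = 1, y in [1, 10]  -> 2 point(s)
  x = 5: RHS = 3, y in [5, 6]  -> 2 point(s)
  x = 7: RHS = 4, y in [2, 9]  -> 2 point(s)
  x = 8: RHS = 4, y in [2, 9]  -> 2 point(s)
  x = 10: RHS = 0, y in [0]  -> 1 point(s)
Affine points: 13. Add the point at infinity: total = 14.

#E(F_11) = 14


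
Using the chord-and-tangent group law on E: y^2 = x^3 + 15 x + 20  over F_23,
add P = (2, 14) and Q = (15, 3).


P != Q, so use the chord formula.
s = (y2 - y1) / (x2 - x1) = (12) / (13) mod 23 = 8
x3 = s^2 - x1 - x2 mod 23 = 8^2 - 2 - 15 = 1
y3 = s (x1 - x3) - y1 mod 23 = 8 * (2 - 1) - 14 = 17

P + Q = (1, 17)


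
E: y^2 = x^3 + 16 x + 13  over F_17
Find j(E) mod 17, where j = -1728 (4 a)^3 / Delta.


Delta = -16(4 a^3 + 27 b^2) mod 17 = 3
-1728 * (4 a)^3 = -1728 * (4*16)^3 mod 17 = 7
j = 7 * 3^(-1) mod 17 = 8

j = 8 (mod 17)


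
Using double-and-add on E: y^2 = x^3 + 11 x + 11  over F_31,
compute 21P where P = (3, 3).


k = 21 = 10101_2 (binary, LSB first: 10101)
Double-and-add from P = (3, 3):
  bit 0 = 1: acc = O + (3, 3) = (3, 3)
  bit 1 = 0: acc unchanged = (3, 3)
  bit 2 = 1: acc = (3, 3) + (25, 15) = (22, 12)
  bit 3 = 0: acc unchanged = (22, 12)
  bit 4 = 1: acc = (22, 12) + (20, 27) = (22, 19)

21P = (22, 19)


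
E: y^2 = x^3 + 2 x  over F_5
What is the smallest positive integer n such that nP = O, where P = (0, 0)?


Compute successive multiples of P until we hit O:
  1P = (0, 0)
  2P = O

ord(P) = 2


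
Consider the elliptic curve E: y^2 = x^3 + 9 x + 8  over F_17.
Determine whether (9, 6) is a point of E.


Check whether y^2 = x^3 + 9 x + 8 (mod 17) for (x, y) = (9, 6).
LHS: y^2 = 6^2 mod 17 = 2
RHS: x^3 + 9 x + 8 = 9^3 + 9*9 + 8 mod 17 = 2
LHS = RHS

Yes, on the curve


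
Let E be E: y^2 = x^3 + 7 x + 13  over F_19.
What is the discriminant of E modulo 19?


4 a^3 + 27 b^2 = 4*7^3 + 27*13^2 = 1372 + 4563 = 5935
Delta = -16 * (5935) = -94960
Delta mod 19 = 2

Delta = 2 (mod 19)


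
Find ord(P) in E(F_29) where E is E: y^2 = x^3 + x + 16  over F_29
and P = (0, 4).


Compute successive multiples of P until we hit O:
  1P = (0, 4)
  2P = (5, 28)
  3P = (25, 21)
  4P = (13, 15)
  5P = (15, 19)
  6P = (15, 10)
  7P = (13, 14)
  8P = (25, 8)
  ... (continuing to 11P)
  11P = O

ord(P) = 11


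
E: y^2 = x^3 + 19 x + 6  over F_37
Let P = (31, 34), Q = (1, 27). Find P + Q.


P != Q, so use the chord formula.
s = (y2 - y1) / (x2 - x1) = (30) / (7) mod 37 = 36
x3 = s^2 - x1 - x2 mod 37 = 36^2 - 31 - 1 = 6
y3 = s (x1 - x3) - y1 mod 37 = 36 * (31 - 6) - 34 = 15

P + Q = (6, 15)


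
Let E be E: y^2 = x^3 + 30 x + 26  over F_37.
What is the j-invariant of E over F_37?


Delta = -16(4 a^3 + 27 b^2) mod 37 = 20
-1728 * (4 a)^3 = -1728 * (4*30)^3 mod 37 = 27
j = 27 * 20^(-1) mod 37 = 18

j = 18 (mod 37)


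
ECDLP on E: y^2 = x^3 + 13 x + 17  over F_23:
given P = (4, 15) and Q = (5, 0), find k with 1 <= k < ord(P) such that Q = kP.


Enumerate multiples of P until we hit Q = (5, 0):
  1P = (4, 15)
  2P = (21, 11)
  3P = (1, 10)
  4P = (8, 9)
  5P = (19, 19)
  6P = (6, 9)
  7P = (22, 16)
  8P = (9, 9)
  9P = (5, 0)
Match found at i = 9.

k = 9


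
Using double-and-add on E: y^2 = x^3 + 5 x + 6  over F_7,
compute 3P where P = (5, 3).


k = 3 = 11_2 (binary, LSB first: 11)
Double-and-add from P = (5, 3):
  bit 0 = 1: acc = O + (5, 3) = (5, 3)
  bit 1 = 1: acc = (5, 3) + (6, 0) = (5, 4)

3P = (5, 4)


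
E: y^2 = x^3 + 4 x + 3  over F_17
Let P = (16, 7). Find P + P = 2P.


Doubling: s = (3 x1^2 + a) / (2 y1)
s = (3*16^2 + 4) / (2*7) mod 17 = 9
x3 = s^2 - 2 x1 mod 17 = 9^2 - 2*16 = 15
y3 = s (x1 - x3) - y1 mod 17 = 9 * (16 - 15) - 7 = 2

2P = (15, 2)


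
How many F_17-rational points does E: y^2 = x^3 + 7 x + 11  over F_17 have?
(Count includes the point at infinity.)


For each x in F_17, count y with y^2 = x^3 + 7 x + 11 mod 17:
  x = 1: RHS = 2, y in [6, 11]  -> 2 point(s)
  x = 2: RHS = 16, y in [4, 13]  -> 2 point(s)
  x = 3: RHS = 8, y in [5, 12]  -> 2 point(s)
  x = 4: RHS = 1, y in [1, 16]  -> 2 point(s)
  x = 5: RHS = 1, y in [1, 16]  -> 2 point(s)
  x = 8: RHS = 1, y in [1, 16]  -> 2 point(s)
  x = 9: RHS = 4, y in [2, 15]  -> 2 point(s)
  x = 11: RHS = 8, y in [5, 12]  -> 2 point(s)
  x = 12: RHS = 4, y in [2, 15]  -> 2 point(s)
  x = 13: RHS = 4, y in [2, 15]  -> 2 point(s)
Affine points: 20. Add the point at infinity: total = 21.

#E(F_17) = 21


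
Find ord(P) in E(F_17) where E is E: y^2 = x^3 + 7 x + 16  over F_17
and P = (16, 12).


Compute successive multiples of P until we hit O:
  1P = (16, 12)
  2P = (3, 9)
  3P = (6, 6)
  4P = (11, 8)
  5P = (9, 14)
  6P = (7, 0)
  7P = (9, 3)
  8P = (11, 9)
  ... (continuing to 12P)
  12P = O

ord(P) = 12


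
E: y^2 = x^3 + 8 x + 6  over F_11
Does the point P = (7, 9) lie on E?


Check whether y^2 = x^3 + 8 x + 6 (mod 11) for (x, y) = (7, 9).
LHS: y^2 = 9^2 mod 11 = 4
RHS: x^3 + 8 x + 6 = 7^3 + 8*7 + 6 mod 11 = 9
LHS != RHS

No, not on the curve


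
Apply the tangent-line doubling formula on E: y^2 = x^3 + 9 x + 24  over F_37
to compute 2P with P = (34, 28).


Doubling: s = (3 x1^2 + a) / (2 y1)
s = (3*34^2 + 9) / (2*28) mod 37 = 35
x3 = s^2 - 2 x1 mod 37 = 35^2 - 2*34 = 10
y3 = s (x1 - x3) - y1 mod 37 = 35 * (34 - 10) - 28 = 35

2P = (10, 35)


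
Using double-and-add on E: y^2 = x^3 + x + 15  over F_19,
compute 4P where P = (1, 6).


k = 4 = 100_2 (binary, LSB first: 001)
Double-and-add from P = (1, 6):
  bit 0 = 0: acc unchanged = O
  bit 1 = 0: acc unchanged = O
  bit 2 = 1: acc = O + (12, 11) = (12, 11)

4P = (12, 11)


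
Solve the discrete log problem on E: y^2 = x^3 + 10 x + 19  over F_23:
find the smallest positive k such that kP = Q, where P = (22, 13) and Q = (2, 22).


Enumerate multiples of P until we hit Q = (2, 22):
  1P = (22, 13)
  2P = (8, 17)
  3P = (2, 1)
  4P = (15, 5)
  5P = (15, 18)
  6P = (2, 22)
Match found at i = 6.

k = 6


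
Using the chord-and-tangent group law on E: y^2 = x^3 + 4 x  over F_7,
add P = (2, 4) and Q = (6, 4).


P != Q, so use the chord formula.
s = (y2 - y1) / (x2 - x1) = (0) / (4) mod 7 = 0
x3 = s^2 - x1 - x2 mod 7 = 0^2 - 2 - 6 = 6
y3 = s (x1 - x3) - y1 mod 7 = 0 * (2 - 6) - 4 = 3

P + Q = (6, 3)


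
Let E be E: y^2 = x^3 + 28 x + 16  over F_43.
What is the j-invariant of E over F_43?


Delta = -16(4 a^3 + 27 b^2) mod 43 = 15
-1728 * (4 a)^3 = -1728 * (4*28)^3 mod 43 = 2
j = 2 * 15^(-1) mod 43 = 3

j = 3 (mod 43)


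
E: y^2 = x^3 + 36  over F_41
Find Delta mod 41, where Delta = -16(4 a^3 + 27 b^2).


4 a^3 + 27 b^2 = 4*0^3 + 27*36^2 = 0 + 34992 = 34992
Delta = -16 * (34992) = -559872
Delta mod 41 = 24

Delta = 24 (mod 41)


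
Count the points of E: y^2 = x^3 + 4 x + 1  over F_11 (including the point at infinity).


For each x in F_11, count y with y^2 = x^3 + 4 x + 1 mod 11:
  x = 0: RHS = 1, y in [1, 10]  -> 2 point(s)
  x = 4: RHS = 4, y in [2, 9]  -> 2 point(s)
  x = 5: RHS = 3, y in [5, 6]  -> 2 point(s)
  x = 7: RHS = 9, y in [3, 8]  -> 2 point(s)
Affine points: 8. Add the point at infinity: total = 9.

#E(F_11) = 9


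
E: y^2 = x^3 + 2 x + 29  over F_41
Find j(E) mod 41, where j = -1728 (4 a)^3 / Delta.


Delta = -16(4 a^3 + 27 b^2) mod 41 = 10
-1728 * (4 a)^3 = -1728 * (4*2)^3 mod 41 = 3
j = 3 * 10^(-1) mod 41 = 29

j = 29 (mod 41)


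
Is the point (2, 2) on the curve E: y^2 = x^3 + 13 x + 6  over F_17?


Check whether y^2 = x^3 + 13 x + 6 (mod 17) for (x, y) = (2, 2).
LHS: y^2 = 2^2 mod 17 = 4
RHS: x^3 + 13 x + 6 = 2^3 + 13*2 + 6 mod 17 = 6
LHS != RHS

No, not on the curve


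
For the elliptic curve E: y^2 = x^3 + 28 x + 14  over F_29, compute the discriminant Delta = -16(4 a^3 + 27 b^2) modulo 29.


4 a^3 + 27 b^2 = 4*28^3 + 27*14^2 = 87808 + 5292 = 93100
Delta = -16 * (93100) = -1489600
Delta mod 29 = 14

Delta = 14 (mod 29)


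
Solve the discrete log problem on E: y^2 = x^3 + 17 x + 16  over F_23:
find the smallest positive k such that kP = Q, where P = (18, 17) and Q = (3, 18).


Enumerate multiples of P until we hit Q = (3, 18):
  1P = (18, 17)
  2P = (10, 6)
  3P = (3, 18)
Match found at i = 3.

k = 3


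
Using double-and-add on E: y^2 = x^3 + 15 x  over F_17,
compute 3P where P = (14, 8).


k = 3 = 11_2 (binary, LSB first: 11)
Double-and-add from P = (14, 8):
  bit 0 = 1: acc = O + (14, 8) = (14, 8)
  bit 1 = 1: acc = (14, 8) + (2, 15) = (5, 8)

3P = (5, 8)


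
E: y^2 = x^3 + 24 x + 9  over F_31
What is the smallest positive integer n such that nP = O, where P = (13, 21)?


Compute successive multiples of P until we hit O:
  1P = (13, 21)
  2P = (10, 28)
  3P = (10, 3)
  4P = (13, 10)
  5P = O

ord(P) = 5


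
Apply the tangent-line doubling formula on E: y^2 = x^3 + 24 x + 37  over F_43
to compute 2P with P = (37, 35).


Doubling: s = (3 x1^2 + a) / (2 y1)
s = (3*37^2 + 24) / (2*35) mod 43 = 24
x3 = s^2 - 2 x1 mod 43 = 24^2 - 2*37 = 29
y3 = s (x1 - x3) - y1 mod 43 = 24 * (37 - 29) - 35 = 28

2P = (29, 28)


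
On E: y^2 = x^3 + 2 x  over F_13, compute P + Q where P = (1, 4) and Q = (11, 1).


P != Q, so use the chord formula.
s = (y2 - y1) / (x2 - x1) = (10) / (10) mod 13 = 1
x3 = s^2 - x1 - x2 mod 13 = 1^2 - 1 - 11 = 2
y3 = s (x1 - x3) - y1 mod 13 = 1 * (1 - 2) - 4 = 8

P + Q = (2, 8)


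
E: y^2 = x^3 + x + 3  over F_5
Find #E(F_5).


For each x in F_5, count y with y^2 = x^3 + 1 x + 3 mod 5:
  x = 1: RHS = 0, y in [0]  -> 1 point(s)
  x = 4: RHS = 1, y in [1, 4]  -> 2 point(s)
Affine points: 3. Add the point at infinity: total = 4.

#E(F_5) = 4


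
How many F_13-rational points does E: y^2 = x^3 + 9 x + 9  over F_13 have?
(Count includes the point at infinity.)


For each x in F_13, count y with y^2 = x^3 + 9 x + 9 mod 13:
  x = 0: RHS = 9, y in [3, 10]  -> 2 point(s)
  x = 2: RHS = 9, y in [3, 10]  -> 2 point(s)
  x = 5: RHS = 10, y in [6, 7]  -> 2 point(s)
  x = 7: RHS = 12, y in [5, 8]  -> 2 point(s)
  x = 9: RHS = 0, y in [0]  -> 1 point(s)
  x = 11: RHS = 9, y in [3, 10]  -> 2 point(s)
  x = 12: RHS = 12, y in [5, 8]  -> 2 point(s)
Affine points: 13. Add the point at infinity: total = 14.

#E(F_13) = 14


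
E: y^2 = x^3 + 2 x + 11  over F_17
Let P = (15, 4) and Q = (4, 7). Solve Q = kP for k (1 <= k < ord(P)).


Enumerate multiples of P until we hit Q = (4, 7):
  1P = (15, 4)
  2P = (6, 16)
  3P = (11, 2)
  4P = (4, 10)
  5P = (16, 12)
  6P = (16, 5)
  7P = (4, 7)
Match found at i = 7.

k = 7


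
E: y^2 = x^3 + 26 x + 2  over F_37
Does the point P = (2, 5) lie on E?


Check whether y^2 = x^3 + 26 x + 2 (mod 37) for (x, y) = (2, 5).
LHS: y^2 = 5^2 mod 37 = 25
RHS: x^3 + 26 x + 2 = 2^3 + 26*2 + 2 mod 37 = 25
LHS = RHS

Yes, on the curve


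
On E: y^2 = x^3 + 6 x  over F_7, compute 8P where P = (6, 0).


k = 8 = 1000_2 (binary, LSB first: 0001)
Double-and-add from P = (6, 0):
  bit 0 = 0: acc unchanged = O
  bit 1 = 0: acc unchanged = O
  bit 2 = 0: acc unchanged = O
  bit 3 = 1: acc = O + O = O

8P = O


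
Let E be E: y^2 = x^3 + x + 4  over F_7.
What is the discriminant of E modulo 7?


4 a^3 + 27 b^2 = 4*1^3 + 27*4^2 = 4 + 432 = 436
Delta = -16 * (436) = -6976
Delta mod 7 = 3

Delta = 3 (mod 7)


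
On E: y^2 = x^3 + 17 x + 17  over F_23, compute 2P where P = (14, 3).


Doubling: s = (3 x1^2 + a) / (2 y1)
s = (3*14^2 + 17) / (2*3) mod 23 = 5
x3 = s^2 - 2 x1 mod 23 = 5^2 - 2*14 = 20
y3 = s (x1 - x3) - y1 mod 23 = 5 * (14 - 20) - 3 = 13

2P = (20, 13)


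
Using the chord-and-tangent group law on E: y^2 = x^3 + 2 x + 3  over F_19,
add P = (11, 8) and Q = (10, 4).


P != Q, so use the chord formula.
s = (y2 - y1) / (x2 - x1) = (15) / (18) mod 19 = 4
x3 = s^2 - x1 - x2 mod 19 = 4^2 - 11 - 10 = 14
y3 = s (x1 - x3) - y1 mod 19 = 4 * (11 - 14) - 8 = 18

P + Q = (14, 18)


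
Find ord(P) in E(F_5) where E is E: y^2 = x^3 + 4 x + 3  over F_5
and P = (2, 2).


Compute successive multiples of P until we hit O:
  1P = (2, 2)
  2P = (2, 3)
  3P = O

ord(P) = 3


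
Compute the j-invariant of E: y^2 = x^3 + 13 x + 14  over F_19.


Delta = -16(4 a^3 + 27 b^2) mod 19 = 3
-1728 * (4 a)^3 = -1728 * (4*13)^3 mod 19 = 8
j = 8 * 3^(-1) mod 19 = 9

j = 9 (mod 19)


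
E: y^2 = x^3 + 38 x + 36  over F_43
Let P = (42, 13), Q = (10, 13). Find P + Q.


P != Q, so use the chord formula.
s = (y2 - y1) / (x2 - x1) = (0) / (11) mod 43 = 0
x3 = s^2 - x1 - x2 mod 43 = 0^2 - 42 - 10 = 34
y3 = s (x1 - x3) - y1 mod 43 = 0 * (42 - 34) - 13 = 30

P + Q = (34, 30)


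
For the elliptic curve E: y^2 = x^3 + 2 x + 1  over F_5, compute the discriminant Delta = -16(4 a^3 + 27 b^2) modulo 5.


4 a^3 + 27 b^2 = 4*2^3 + 27*1^2 = 32 + 27 = 59
Delta = -16 * (59) = -944
Delta mod 5 = 1

Delta = 1 (mod 5)


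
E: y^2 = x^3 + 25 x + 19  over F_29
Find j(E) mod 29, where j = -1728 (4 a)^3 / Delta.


Delta = -16(4 a^3 + 27 b^2) mod 29 = 17
-1728 * (4 a)^3 = -1728 * (4*25)^3 mod 29 = 3
j = 3 * 17^(-1) mod 29 = 7

j = 7 (mod 29)


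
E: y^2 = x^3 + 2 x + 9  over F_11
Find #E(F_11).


For each x in F_11, count y with y^2 = x^3 + 2 x + 9 mod 11:
  x = 0: RHS = 9, y in [3, 8]  -> 2 point(s)
  x = 1: RHS = 1, y in [1, 10]  -> 2 point(s)
  x = 3: RHS = 9, y in [3, 8]  -> 2 point(s)
  x = 4: RHS = 4, y in [2, 9]  -> 2 point(s)
  x = 5: RHS = 1, y in [1, 10]  -> 2 point(s)
  x = 7: RHS = 3, y in [5, 6]  -> 2 point(s)
  x = 8: RHS = 9, y in [3, 8]  -> 2 point(s)
Affine points: 14. Add the point at infinity: total = 15.

#E(F_11) = 15


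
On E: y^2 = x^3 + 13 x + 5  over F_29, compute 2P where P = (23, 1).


k = 2 = 10_2 (binary, LSB first: 01)
Double-and-add from P = (23, 1):
  bit 0 = 0: acc unchanged = O
  bit 1 = 1: acc = O + (11, 0) = (11, 0)

2P = (11, 0)


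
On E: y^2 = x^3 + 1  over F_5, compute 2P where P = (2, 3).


Doubling: s = (3 x1^2 + a) / (2 y1)
s = (3*2^2 + 0) / (2*3) mod 5 = 2
x3 = s^2 - 2 x1 mod 5 = 2^2 - 2*2 = 0
y3 = s (x1 - x3) - y1 mod 5 = 2 * (2 - 0) - 3 = 1

2P = (0, 1)


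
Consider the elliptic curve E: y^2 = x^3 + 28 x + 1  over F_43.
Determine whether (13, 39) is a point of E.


Check whether y^2 = x^3 + 28 x + 1 (mod 43) for (x, y) = (13, 39).
LHS: y^2 = 39^2 mod 43 = 16
RHS: x^3 + 28 x + 1 = 13^3 + 28*13 + 1 mod 43 = 25
LHS != RHS

No, not on the curve


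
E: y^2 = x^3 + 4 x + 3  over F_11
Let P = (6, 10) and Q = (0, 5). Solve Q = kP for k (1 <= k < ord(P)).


Enumerate multiples of P until we hit Q = (0, 5):
  1P = (6, 10)
  2P = (0, 6)
  3P = (3, 3)
  4P = (5, 7)
  5P = (9, 3)
  6P = (10, 3)
  7P = (7, 0)
  8P = (10, 8)
  9P = (9, 8)
  10P = (5, 4)
  11P = (3, 8)
  12P = (0, 5)
Match found at i = 12.

k = 12


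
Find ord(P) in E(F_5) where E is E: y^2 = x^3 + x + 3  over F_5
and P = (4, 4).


Compute successive multiples of P until we hit O:
  1P = (4, 4)
  2P = (1, 0)
  3P = (4, 1)
  4P = O

ord(P) = 4


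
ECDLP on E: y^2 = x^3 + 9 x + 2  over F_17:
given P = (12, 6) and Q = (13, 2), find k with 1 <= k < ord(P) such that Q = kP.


Enumerate multiples of P until we hit Q = (13, 2):
  1P = (12, 6)
  2P = (8, 5)
  3P = (13, 15)
  4P = (5, 6)
  5P = (0, 11)
  6P = (6, 0)
  7P = (0, 6)
  8P = (5, 11)
  9P = (13, 2)
Match found at i = 9.

k = 9


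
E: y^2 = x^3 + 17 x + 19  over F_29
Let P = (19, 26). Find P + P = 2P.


Doubling: s = (3 x1^2 + a) / (2 y1)
s = (3*19^2 + 17) / (2*26) mod 29 = 10
x3 = s^2 - 2 x1 mod 29 = 10^2 - 2*19 = 4
y3 = s (x1 - x3) - y1 mod 29 = 10 * (19 - 4) - 26 = 8

2P = (4, 8)


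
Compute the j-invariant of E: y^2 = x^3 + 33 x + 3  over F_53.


Delta = -16(4 a^3 + 27 b^2) mod 53 = 1
-1728 * (4 a)^3 = -1728 * (4*33)^3 mod 53 = 4
j = 4 * 1^(-1) mod 53 = 4

j = 4 (mod 53)


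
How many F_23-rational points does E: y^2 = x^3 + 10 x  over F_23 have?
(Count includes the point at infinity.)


For each x in F_23, count y with y^2 = x^3 + 10 x + 0 mod 23:
  x = 0: RHS = 0, y in [0]  -> 1 point(s)
  x = 4: RHS = 12, y in [9, 14]  -> 2 point(s)
  x = 6: RHS = 0, y in [0]  -> 1 point(s)
  x = 12: RHS = 8, y in [10, 13]  -> 2 point(s)
  x = 13: RHS = 4, y in [2, 21]  -> 2 point(s)
  x = 14: RHS = 9, y in [3, 20]  -> 2 point(s)
  x = 15: RHS = 6, y in [11, 12]  -> 2 point(s)
  x = 16: RHS = 1, y in [1, 22]  -> 2 point(s)
  x = 17: RHS = 0, y in [0]  -> 1 point(s)
  x = 18: RHS = 9, y in [3, 20]  -> 2 point(s)
  x = 20: RHS = 12, y in [9, 14]  -> 2 point(s)
  x = 21: RHS = 18, y in [8, 15]  -> 2 point(s)
  x = 22: RHS = 12, y in [9, 14]  -> 2 point(s)
Affine points: 23. Add the point at infinity: total = 24.

#E(F_23) = 24


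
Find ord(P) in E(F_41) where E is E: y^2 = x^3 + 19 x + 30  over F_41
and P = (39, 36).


Compute successive multiples of P until we hit O:
  1P = (39, 36)
  2P = (5, 39)
  3P = (34, 13)
  4P = (40, 25)
  5P = (1, 38)
  6P = (6, 27)
  7P = (12, 31)
  8P = (10, 21)
  ... (continuing to 34P)
  34P = O

ord(P) = 34


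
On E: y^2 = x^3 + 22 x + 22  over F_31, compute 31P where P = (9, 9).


k = 31 = 11111_2 (binary, LSB first: 11111)
Double-and-add from P = (9, 9):
  bit 0 = 1: acc = O + (9, 9) = (9, 9)
  bit 1 = 1: acc = (9, 9) + (27, 5) = (5, 28)
  bit 2 = 1: acc = (5, 28) + (26, 2) = (8, 20)
  bit 3 = 1: acc = (8, 20) + (11, 13) = (14, 25)
  bit 4 = 1: acc = (14, 25) + (17, 15) = (18, 9)

31P = (18, 9)


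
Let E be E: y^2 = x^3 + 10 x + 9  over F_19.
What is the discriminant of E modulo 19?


4 a^3 + 27 b^2 = 4*10^3 + 27*9^2 = 4000 + 2187 = 6187
Delta = -16 * (6187) = -98992
Delta mod 19 = 17

Delta = 17 (mod 19)


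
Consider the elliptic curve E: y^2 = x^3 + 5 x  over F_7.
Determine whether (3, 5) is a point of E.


Check whether y^2 = x^3 + 5 x + 0 (mod 7) for (x, y) = (3, 5).
LHS: y^2 = 5^2 mod 7 = 4
RHS: x^3 + 5 x + 0 = 3^3 + 5*3 + 0 mod 7 = 0
LHS != RHS

No, not on the curve


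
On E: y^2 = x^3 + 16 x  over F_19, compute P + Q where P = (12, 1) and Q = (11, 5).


P != Q, so use the chord formula.
s = (y2 - y1) / (x2 - x1) = (4) / (18) mod 19 = 15
x3 = s^2 - x1 - x2 mod 19 = 15^2 - 12 - 11 = 12
y3 = s (x1 - x3) - y1 mod 19 = 15 * (12 - 12) - 1 = 18

P + Q = (12, 18)


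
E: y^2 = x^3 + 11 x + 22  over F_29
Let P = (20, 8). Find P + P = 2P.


Doubling: s = (3 x1^2 + a) / (2 y1)
s = (3*20^2 + 11) / (2*8) mod 29 = 5
x3 = s^2 - 2 x1 mod 29 = 5^2 - 2*20 = 14
y3 = s (x1 - x3) - y1 mod 29 = 5 * (20 - 14) - 8 = 22

2P = (14, 22)


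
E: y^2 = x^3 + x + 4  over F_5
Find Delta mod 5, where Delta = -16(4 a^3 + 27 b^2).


4 a^3 + 27 b^2 = 4*1^3 + 27*4^2 = 4 + 432 = 436
Delta = -16 * (436) = -6976
Delta mod 5 = 4

Delta = 4 (mod 5)


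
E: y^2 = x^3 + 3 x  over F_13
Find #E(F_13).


For each x in F_13, count y with y^2 = x^3 + 3 x + 0 mod 13:
  x = 0: RHS = 0, y in [0]  -> 1 point(s)
  x = 1: RHS = 4, y in [2, 11]  -> 2 point(s)
  x = 2: RHS = 1, y in [1, 12]  -> 2 point(s)
  x = 3: RHS = 10, y in [6, 7]  -> 2 point(s)
  x = 5: RHS = 10, y in [6, 7]  -> 2 point(s)
  x = 6: RHS = 0, y in [0]  -> 1 point(s)
  x = 7: RHS = 0, y in [0]  -> 1 point(s)
  x = 8: RHS = 3, y in [4, 9]  -> 2 point(s)
  x = 10: RHS = 3, y in [4, 9]  -> 2 point(s)
  x = 11: RHS = 12, y in [5, 8]  -> 2 point(s)
  x = 12: RHS = 9, y in [3, 10]  -> 2 point(s)
Affine points: 19. Add the point at infinity: total = 20.

#E(F_13) = 20


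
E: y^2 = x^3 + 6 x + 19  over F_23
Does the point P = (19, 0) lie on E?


Check whether y^2 = x^3 + 6 x + 19 (mod 23) for (x, y) = (19, 0).
LHS: y^2 = 0^2 mod 23 = 0
RHS: x^3 + 6 x + 19 = 19^3 + 6*19 + 19 mod 23 = 0
LHS = RHS

Yes, on the curve


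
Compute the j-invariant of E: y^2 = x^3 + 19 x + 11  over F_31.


Delta = -16(4 a^3 + 27 b^2) mod 31 = 9
-1728 * (4 a)^3 = -1728 * (4*19)^3 mod 31 = 4
j = 4 * 9^(-1) mod 31 = 28

j = 28 (mod 31)


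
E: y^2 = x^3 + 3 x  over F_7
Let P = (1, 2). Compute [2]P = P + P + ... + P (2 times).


k = 2 = 10_2 (binary, LSB first: 01)
Double-and-add from P = (1, 2):
  bit 0 = 0: acc unchanged = O
  bit 1 = 1: acc = O + (2, 0) = (2, 0)

2P = (2, 0)


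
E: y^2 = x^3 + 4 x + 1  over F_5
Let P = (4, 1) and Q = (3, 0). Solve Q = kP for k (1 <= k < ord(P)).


Enumerate multiples of P until we hit Q = (3, 0):
  1P = (4, 1)
  2P = (3, 0)
Match found at i = 2.

k = 2


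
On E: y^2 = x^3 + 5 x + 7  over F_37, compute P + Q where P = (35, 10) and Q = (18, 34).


P != Q, so use the chord formula.
s = (y2 - y1) / (x2 - x1) = (24) / (20) mod 37 = 16
x3 = s^2 - x1 - x2 mod 37 = 16^2 - 35 - 18 = 18
y3 = s (x1 - x3) - y1 mod 37 = 16 * (35 - 18) - 10 = 3

P + Q = (18, 3)


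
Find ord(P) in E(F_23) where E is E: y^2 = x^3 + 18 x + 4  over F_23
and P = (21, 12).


Compute successive multiples of P until we hit O:
  1P = (21, 12)
  2P = (7, 17)
  3P = (22, 13)
  4P = (4, 5)
  5P = (0, 21)
  6P = (5, 14)
  7P = (6, 12)
  8P = (19, 11)
  ... (continuing to 30P)
  30P = O

ord(P) = 30


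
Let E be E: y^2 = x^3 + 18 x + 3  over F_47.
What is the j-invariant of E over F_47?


Delta = -16(4 a^3 + 27 b^2) mod 47 = 39
-1728 * (4 a)^3 = -1728 * (4*18)^3 mod 47 = 43
j = 43 * 39^(-1) mod 47 = 24

j = 24 (mod 47)


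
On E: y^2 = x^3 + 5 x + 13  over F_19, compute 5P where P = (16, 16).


k = 5 = 101_2 (binary, LSB first: 101)
Double-and-add from P = (16, 16):
  bit 0 = 1: acc = O + (16, 16) = (16, 16)
  bit 1 = 0: acc unchanged = (16, 16)
  bit 2 = 1: acc = (16, 16) + (5, 7) = (15, 9)

5P = (15, 9)


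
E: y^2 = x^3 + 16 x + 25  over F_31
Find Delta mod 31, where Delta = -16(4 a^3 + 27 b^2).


4 a^3 + 27 b^2 = 4*16^3 + 27*25^2 = 16384 + 16875 = 33259
Delta = -16 * (33259) = -532144
Delta mod 31 = 2

Delta = 2 (mod 31)


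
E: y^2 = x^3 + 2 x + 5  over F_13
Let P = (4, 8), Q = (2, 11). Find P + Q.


P != Q, so use the chord formula.
s = (y2 - y1) / (x2 - x1) = (3) / (11) mod 13 = 5
x3 = s^2 - x1 - x2 mod 13 = 5^2 - 4 - 2 = 6
y3 = s (x1 - x3) - y1 mod 13 = 5 * (4 - 6) - 8 = 8

P + Q = (6, 8)


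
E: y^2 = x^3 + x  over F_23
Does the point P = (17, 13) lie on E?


Check whether y^2 = x^3 + 1 x + 0 (mod 23) for (x, y) = (17, 13).
LHS: y^2 = 13^2 mod 23 = 8
RHS: x^3 + 1 x + 0 = 17^3 + 1*17 + 0 mod 23 = 8
LHS = RHS

Yes, on the curve


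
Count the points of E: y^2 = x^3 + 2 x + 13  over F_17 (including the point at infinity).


For each x in F_17, count y with y^2 = x^3 + 2 x + 13 mod 17:
  x = 0: RHS = 13, y in [8, 9]  -> 2 point(s)
  x = 1: RHS = 16, y in [4, 13]  -> 2 point(s)
  x = 2: RHS = 8, y in [5, 12]  -> 2 point(s)
  x = 4: RHS = 0, y in [0]  -> 1 point(s)
  x = 7: RHS = 13, y in [8, 9]  -> 2 point(s)
  x = 10: RHS = 13, y in [8, 9]  -> 2 point(s)
  x = 13: RHS = 9, y in [3, 14]  -> 2 point(s)
  x = 15: RHS = 1, y in [1, 16]  -> 2 point(s)
Affine points: 15. Add the point at infinity: total = 16.

#E(F_17) = 16


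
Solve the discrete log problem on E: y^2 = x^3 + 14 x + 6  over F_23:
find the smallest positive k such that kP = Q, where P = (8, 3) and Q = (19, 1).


Enumerate multiples of P until we hit Q = (19, 1):
  1P = (8, 3)
  2P = (0, 11)
  3P = (16, 5)
  4P = (12, 19)
  5P = (19, 22)
  6P = (14, 18)
  7P = (13, 19)
  8P = (15, 16)
  9P = (18, 8)
  10P = (3, 11)
  11P = (21, 4)
  12P = (20, 12)
  13P = (20, 11)
  14P = (21, 19)
  15P = (3, 12)
  16P = (18, 15)
  17P = (15, 7)
  18P = (13, 4)
  19P = (14, 5)
  20P = (19, 1)
Match found at i = 20.

k = 20


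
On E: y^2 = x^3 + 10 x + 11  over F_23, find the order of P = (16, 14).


Compute successive multiples of P until we hit O:
  1P = (16, 14)
  2P = (22, 0)
  3P = (16, 9)
  4P = O

ord(P) = 4


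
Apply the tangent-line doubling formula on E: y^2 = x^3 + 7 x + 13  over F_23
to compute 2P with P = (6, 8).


Doubling: s = (3 x1^2 + a) / (2 y1)
s = (3*6^2 + 7) / (2*8) mod 23 = 0
x3 = s^2 - 2 x1 mod 23 = 0^2 - 2*6 = 11
y3 = s (x1 - x3) - y1 mod 23 = 0 * (6 - 11) - 8 = 15

2P = (11, 15)


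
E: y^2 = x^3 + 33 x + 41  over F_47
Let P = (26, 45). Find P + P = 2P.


Doubling: s = (3 x1^2 + a) / (2 y1)
s = (3*26^2 + 33) / (2*45) mod 47 = 37
x3 = s^2 - 2 x1 mod 47 = 37^2 - 2*26 = 1
y3 = s (x1 - x3) - y1 mod 47 = 37 * (26 - 1) - 45 = 34

2P = (1, 34)


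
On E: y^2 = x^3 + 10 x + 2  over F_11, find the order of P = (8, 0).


Compute successive multiples of P until we hit O:
  1P = (8, 0)
  2P = O

ord(P) = 2


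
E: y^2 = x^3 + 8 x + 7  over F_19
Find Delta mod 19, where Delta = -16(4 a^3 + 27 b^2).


4 a^3 + 27 b^2 = 4*8^3 + 27*7^2 = 2048 + 1323 = 3371
Delta = -16 * (3371) = -53936
Delta mod 19 = 5

Delta = 5 (mod 19)


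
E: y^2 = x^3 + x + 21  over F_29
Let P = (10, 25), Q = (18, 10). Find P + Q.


P != Q, so use the chord formula.
s = (y2 - y1) / (x2 - x1) = (14) / (8) mod 29 = 9
x3 = s^2 - x1 - x2 mod 29 = 9^2 - 10 - 18 = 24
y3 = s (x1 - x3) - y1 mod 29 = 9 * (10 - 24) - 25 = 23

P + Q = (24, 23)


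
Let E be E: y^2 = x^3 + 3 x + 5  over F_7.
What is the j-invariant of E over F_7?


Delta = -16(4 a^3 + 27 b^2) mod 7 = 2
-1728 * (4 a)^3 = -1728 * (4*3)^3 mod 7 = 6
j = 6 * 2^(-1) mod 7 = 3

j = 3 (mod 7)


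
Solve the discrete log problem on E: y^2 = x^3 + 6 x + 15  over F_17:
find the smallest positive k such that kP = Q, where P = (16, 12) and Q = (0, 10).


Enumerate multiples of P until we hit Q = (0, 10):
  1P = (16, 12)
  2P = (4, 1)
  3P = (10, 2)
  4P = (7, 3)
  5P = (12, 9)
  6P = (14, 15)
  7P = (2, 1)
  8P = (3, 14)
  9P = (11, 16)
  10P = (9, 13)
  11P = (0, 10)
Match found at i = 11.

k = 11


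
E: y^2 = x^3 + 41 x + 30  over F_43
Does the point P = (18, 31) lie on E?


Check whether y^2 = x^3 + 41 x + 30 (mod 43) for (x, y) = (18, 31).
LHS: y^2 = 31^2 mod 43 = 15
RHS: x^3 + 41 x + 30 = 18^3 + 41*18 + 30 mod 43 = 21
LHS != RHS

No, not on the curve


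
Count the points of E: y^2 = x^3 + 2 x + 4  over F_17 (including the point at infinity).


For each x in F_17, count y with y^2 = x^3 + 2 x + 4 mod 17:
  x = 0: RHS = 4, y in [2, 15]  -> 2 point(s)
  x = 2: RHS = 16, y in [4, 13]  -> 2 point(s)
  x = 4: RHS = 8, y in [5, 12]  -> 2 point(s)
  x = 7: RHS = 4, y in [2, 15]  -> 2 point(s)
  x = 10: RHS = 4, y in [2, 15]  -> 2 point(s)
  x = 13: RHS = 0, y in [0]  -> 1 point(s)
  x = 15: RHS = 9, y in [3, 14]  -> 2 point(s)
  x = 16: RHS = 1, y in [1, 16]  -> 2 point(s)
Affine points: 15. Add the point at infinity: total = 16.

#E(F_17) = 16


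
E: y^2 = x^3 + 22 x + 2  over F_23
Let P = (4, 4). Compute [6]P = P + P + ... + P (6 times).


k = 6 = 110_2 (binary, LSB first: 011)
Double-and-add from P = (4, 4):
  bit 0 = 0: acc unchanged = O
  bit 1 = 1: acc = O + (1, 5) = (1, 5)
  bit 2 = 1: acc = (1, 5) + (10, 7) = (20, 1)

6P = (20, 1)


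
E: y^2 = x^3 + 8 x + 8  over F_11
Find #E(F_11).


For each x in F_11, count y with y^2 = x^3 + 8 x + 8 mod 11:
  x = 3: RHS = 4, y in [2, 9]  -> 2 point(s)
  x = 4: RHS = 5, y in [4, 7]  -> 2 point(s)
  x = 7: RHS = 0, y in [0]  -> 1 point(s)
  x = 8: RHS = 1, y in [1, 10]  -> 2 point(s)
Affine points: 7. Add the point at infinity: total = 8.

#E(F_11) = 8


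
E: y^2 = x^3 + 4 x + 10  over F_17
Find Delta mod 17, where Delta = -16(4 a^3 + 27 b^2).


4 a^3 + 27 b^2 = 4*4^3 + 27*10^2 = 256 + 2700 = 2956
Delta = -16 * (2956) = -47296
Delta mod 17 = 15

Delta = 15 (mod 17)


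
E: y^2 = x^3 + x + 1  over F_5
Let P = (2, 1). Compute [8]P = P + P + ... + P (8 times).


k = 8 = 1000_2 (binary, LSB first: 0001)
Double-and-add from P = (2, 1):
  bit 0 = 0: acc unchanged = O
  bit 1 = 0: acc unchanged = O
  bit 2 = 0: acc unchanged = O
  bit 3 = 1: acc = O + (2, 4) = (2, 4)

8P = (2, 4)


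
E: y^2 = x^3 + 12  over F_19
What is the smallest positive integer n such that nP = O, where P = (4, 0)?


Compute successive multiples of P until we hit O:
  1P = (4, 0)
  2P = O

ord(P) = 2


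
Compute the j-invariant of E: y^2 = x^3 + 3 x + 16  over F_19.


Delta = -16(4 a^3 + 27 b^2) mod 19 = 8
-1728 * (4 a)^3 = -1728 * (4*3)^3 mod 19 = 18
j = 18 * 8^(-1) mod 19 = 7

j = 7 (mod 19)


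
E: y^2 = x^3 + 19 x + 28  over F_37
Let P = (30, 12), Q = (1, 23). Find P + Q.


P != Q, so use the chord formula.
s = (y2 - y1) / (x2 - x1) = (11) / (8) mod 37 = 6
x3 = s^2 - x1 - x2 mod 37 = 6^2 - 30 - 1 = 5
y3 = s (x1 - x3) - y1 mod 37 = 6 * (30 - 5) - 12 = 27

P + Q = (5, 27)


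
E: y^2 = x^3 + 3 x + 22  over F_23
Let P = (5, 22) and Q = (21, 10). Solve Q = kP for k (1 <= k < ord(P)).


Enumerate multiples of P until we hit Q = (21, 10):
  1P = (5, 22)
  2P = (16, 16)
  3P = (8, 11)
  4P = (3, 9)
  5P = (17, 15)
  6P = (13, 21)
  7P = (14, 5)
  8P = (7, 15)
  9P = (6, 16)
  10P = (2, 6)
  11P = (1, 7)
  12P = (21, 10)
Match found at i = 12.

k = 12


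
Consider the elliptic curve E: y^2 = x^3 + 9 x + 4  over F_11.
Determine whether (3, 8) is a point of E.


Check whether y^2 = x^3 + 9 x + 4 (mod 11) for (x, y) = (3, 8).
LHS: y^2 = 8^2 mod 11 = 9
RHS: x^3 + 9 x + 4 = 3^3 + 9*3 + 4 mod 11 = 3
LHS != RHS

No, not on the curve


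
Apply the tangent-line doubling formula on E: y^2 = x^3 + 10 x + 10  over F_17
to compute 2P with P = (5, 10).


Doubling: s = (3 x1^2 + a) / (2 y1)
s = (3*5^2 + 10) / (2*10) mod 17 = 0
x3 = s^2 - 2 x1 mod 17 = 0^2 - 2*5 = 7
y3 = s (x1 - x3) - y1 mod 17 = 0 * (5 - 7) - 10 = 7

2P = (7, 7)


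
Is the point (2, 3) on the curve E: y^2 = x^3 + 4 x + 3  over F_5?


Check whether y^2 = x^3 + 4 x + 3 (mod 5) for (x, y) = (2, 3).
LHS: y^2 = 3^2 mod 5 = 4
RHS: x^3 + 4 x + 3 = 2^3 + 4*2 + 3 mod 5 = 4
LHS = RHS

Yes, on the curve


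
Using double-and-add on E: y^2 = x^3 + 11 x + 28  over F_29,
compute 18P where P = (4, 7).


k = 18 = 10010_2 (binary, LSB first: 01001)
Double-and-add from P = (4, 7):
  bit 0 = 0: acc unchanged = O
  bit 1 = 1: acc = O + (25, 6) = (25, 6)
  bit 2 = 0: acc unchanged = (25, 6)
  bit 3 = 0: acc unchanged = (25, 6)
  bit 4 = 1: acc = (25, 6) + (2, 0) = (3, 1)

18P = (3, 1)


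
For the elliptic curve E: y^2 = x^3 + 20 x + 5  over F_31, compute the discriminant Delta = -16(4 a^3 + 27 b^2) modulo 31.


4 a^3 + 27 b^2 = 4*20^3 + 27*5^2 = 32000 + 675 = 32675
Delta = -16 * (32675) = -522800
Delta mod 31 = 15

Delta = 15 (mod 31)


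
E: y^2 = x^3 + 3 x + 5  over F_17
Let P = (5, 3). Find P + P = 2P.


Doubling: s = (3 x1^2 + a) / (2 y1)
s = (3*5^2 + 3) / (2*3) mod 17 = 13
x3 = s^2 - 2 x1 mod 17 = 13^2 - 2*5 = 6
y3 = s (x1 - x3) - y1 mod 17 = 13 * (5 - 6) - 3 = 1

2P = (6, 1)


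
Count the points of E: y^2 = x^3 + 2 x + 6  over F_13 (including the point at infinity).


For each x in F_13, count y with y^2 = x^3 + 2 x + 6 mod 13:
  x = 1: RHS = 9, y in [3, 10]  -> 2 point(s)
  x = 3: RHS = 0, y in [0]  -> 1 point(s)
  x = 4: RHS = 0, y in [0]  -> 1 point(s)
  x = 6: RHS = 0, y in [0]  -> 1 point(s)
  x = 7: RHS = 12, y in [5, 8]  -> 2 point(s)
  x = 8: RHS = 1, y in [1, 12]  -> 2 point(s)
  x = 9: RHS = 12, y in [5, 8]  -> 2 point(s)
  x = 10: RHS = 12, y in [5, 8]  -> 2 point(s)
  x = 12: RHS = 3, y in [4, 9]  -> 2 point(s)
Affine points: 15. Add the point at infinity: total = 16.

#E(F_13) = 16


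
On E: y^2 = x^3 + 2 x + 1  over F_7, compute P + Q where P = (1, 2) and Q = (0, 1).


P != Q, so use the chord formula.
s = (y2 - y1) / (x2 - x1) = (6) / (6) mod 7 = 1
x3 = s^2 - x1 - x2 mod 7 = 1^2 - 1 - 0 = 0
y3 = s (x1 - x3) - y1 mod 7 = 1 * (1 - 0) - 2 = 6

P + Q = (0, 6)


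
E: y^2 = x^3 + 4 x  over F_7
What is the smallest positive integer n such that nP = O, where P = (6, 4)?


Compute successive multiples of P until we hit O:
  1P = (6, 4)
  2P = (2, 3)
  3P = (3, 2)
  4P = (0, 0)
  5P = (3, 5)
  6P = (2, 4)
  7P = (6, 3)
  8P = O

ord(P) = 8


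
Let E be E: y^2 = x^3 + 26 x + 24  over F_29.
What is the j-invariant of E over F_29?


Delta = -16(4 a^3 + 27 b^2) mod 29 = 5
-1728 * (4 a)^3 = -1728 * (4*26)^3 mod 29 = 28
j = 28 * 5^(-1) mod 29 = 23

j = 23 (mod 29)


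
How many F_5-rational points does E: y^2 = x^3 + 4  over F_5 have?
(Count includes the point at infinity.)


For each x in F_5, count y with y^2 = x^3 + 0 x + 4 mod 5:
  x = 0: RHS = 4, y in [2, 3]  -> 2 point(s)
  x = 1: RHS = 0, y in [0]  -> 1 point(s)
  x = 3: RHS = 1, y in [1, 4]  -> 2 point(s)
Affine points: 5. Add the point at infinity: total = 6.

#E(F_5) = 6


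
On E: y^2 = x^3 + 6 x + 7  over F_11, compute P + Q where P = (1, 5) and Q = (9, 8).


P != Q, so use the chord formula.
s = (y2 - y1) / (x2 - x1) = (3) / (8) mod 11 = 10
x3 = s^2 - x1 - x2 mod 11 = 10^2 - 1 - 9 = 2
y3 = s (x1 - x3) - y1 mod 11 = 10 * (1 - 2) - 5 = 7

P + Q = (2, 7)


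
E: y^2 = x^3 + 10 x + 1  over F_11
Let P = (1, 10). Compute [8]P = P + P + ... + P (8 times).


k = 8 = 1000_2 (binary, LSB first: 0001)
Double-and-add from P = (1, 10):
  bit 0 = 0: acc unchanged = O
  bit 1 = 0: acc unchanged = O
  bit 2 = 0: acc unchanged = O
  bit 3 = 1: acc = O + (10, 1) = (10, 1)

8P = (10, 1)


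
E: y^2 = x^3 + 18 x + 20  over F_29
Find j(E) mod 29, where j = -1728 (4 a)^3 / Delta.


Delta = -16(4 a^3 + 27 b^2) mod 29 = 22
-1728 * (4 a)^3 = -1728 * (4*18)^3 mod 29 = 13
j = 13 * 22^(-1) mod 29 = 23

j = 23 (mod 29)


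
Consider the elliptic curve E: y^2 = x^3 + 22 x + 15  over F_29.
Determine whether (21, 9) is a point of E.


Check whether y^2 = x^3 + 22 x + 15 (mod 29) for (x, y) = (21, 9).
LHS: y^2 = 9^2 mod 29 = 23
RHS: x^3 + 22 x + 15 = 21^3 + 22*21 + 15 mod 29 = 23
LHS = RHS

Yes, on the curve


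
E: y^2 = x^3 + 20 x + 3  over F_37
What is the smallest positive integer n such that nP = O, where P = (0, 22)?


Compute successive multiples of P until we hit O:
  1P = (0, 22)
  2P = (21, 29)
  3P = (12, 11)
  4P = (4, 31)
  5P = (8, 34)
  6P = (22, 19)
  7P = (18, 4)
  8P = (20, 35)
  ... (continuing to 20P)
  20P = O

ord(P) = 20


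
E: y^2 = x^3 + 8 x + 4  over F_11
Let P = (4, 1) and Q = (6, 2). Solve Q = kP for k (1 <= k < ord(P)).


Enumerate multiples of P until we hit Q = (6, 2):
  1P = (4, 1)
  2P = (6, 9)
  3P = (6, 2)
Match found at i = 3.

k = 3


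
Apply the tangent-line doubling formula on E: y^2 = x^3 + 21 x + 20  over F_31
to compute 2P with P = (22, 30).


Doubling: s = (3 x1^2 + a) / (2 y1)
s = (3*22^2 + 21) / (2*30) mod 31 = 23
x3 = s^2 - 2 x1 mod 31 = 23^2 - 2*22 = 20
y3 = s (x1 - x3) - y1 mod 31 = 23 * (22 - 20) - 30 = 16

2P = (20, 16)


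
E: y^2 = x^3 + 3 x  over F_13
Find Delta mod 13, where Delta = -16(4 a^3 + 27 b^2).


4 a^3 + 27 b^2 = 4*3^3 + 27*0^2 = 108 + 0 = 108
Delta = -16 * (108) = -1728
Delta mod 13 = 1

Delta = 1 (mod 13)


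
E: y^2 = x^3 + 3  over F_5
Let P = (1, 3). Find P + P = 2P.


Doubling: s = (3 x1^2 + a) / (2 y1)
s = (3*1^2 + 0) / (2*3) mod 5 = 3
x3 = s^2 - 2 x1 mod 5 = 3^2 - 2*1 = 2
y3 = s (x1 - x3) - y1 mod 5 = 3 * (1 - 2) - 3 = 4

2P = (2, 4)


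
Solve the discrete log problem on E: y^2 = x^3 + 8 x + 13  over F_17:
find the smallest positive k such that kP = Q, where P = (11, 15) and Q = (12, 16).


Enumerate multiples of P until we hit Q = (12, 16):
  1P = (11, 15)
  2P = (3, 8)
  3P = (12, 16)
Match found at i = 3.

k = 3


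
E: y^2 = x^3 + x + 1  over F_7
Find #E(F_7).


For each x in F_7, count y with y^2 = x^3 + 1 x + 1 mod 7:
  x = 0: RHS = 1, y in [1, 6]  -> 2 point(s)
  x = 2: RHS = 4, y in [2, 5]  -> 2 point(s)
Affine points: 4. Add the point at infinity: total = 5.

#E(F_7) = 5


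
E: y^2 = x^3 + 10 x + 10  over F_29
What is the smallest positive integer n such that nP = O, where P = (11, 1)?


Compute successive multiples of P until we hit O:
  1P = (11, 1)
  2P = (11, 28)
  3P = O

ord(P) = 3


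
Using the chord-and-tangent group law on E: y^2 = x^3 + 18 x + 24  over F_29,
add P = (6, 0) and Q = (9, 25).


P != Q, so use the chord formula.
s = (y2 - y1) / (x2 - x1) = (25) / (3) mod 29 = 18
x3 = s^2 - x1 - x2 mod 29 = 18^2 - 6 - 9 = 19
y3 = s (x1 - x3) - y1 mod 29 = 18 * (6 - 19) - 0 = 27

P + Q = (19, 27)


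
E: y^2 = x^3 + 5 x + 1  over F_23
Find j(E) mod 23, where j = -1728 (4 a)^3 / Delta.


Delta = -16(4 a^3 + 27 b^2) mod 23 = 9
-1728 * (4 a)^3 = -1728 * (4*5)^3 mod 23 = 12
j = 12 * 9^(-1) mod 23 = 9

j = 9 (mod 23)


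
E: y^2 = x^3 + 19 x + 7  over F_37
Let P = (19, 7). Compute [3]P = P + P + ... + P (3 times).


k = 3 = 11_2 (binary, LSB first: 11)
Double-and-add from P = (19, 7):
  bit 0 = 1: acc = O + (19, 7) = (19, 7)
  bit 1 = 1: acc = (19, 7) + (25, 7) = (30, 30)

3P = (30, 30)


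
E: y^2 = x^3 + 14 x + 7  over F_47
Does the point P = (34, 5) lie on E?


Check whether y^2 = x^3 + 14 x + 7 (mod 47) for (x, y) = (34, 5).
LHS: y^2 = 5^2 mod 47 = 25
RHS: x^3 + 14 x + 7 = 34^3 + 14*34 + 7 mod 47 = 25
LHS = RHS

Yes, on the curve


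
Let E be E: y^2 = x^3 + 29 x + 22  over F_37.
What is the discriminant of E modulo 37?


4 a^3 + 27 b^2 = 4*29^3 + 27*22^2 = 97556 + 13068 = 110624
Delta = -16 * (110624) = -1769984
Delta mod 37 = 22

Delta = 22 (mod 37)
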